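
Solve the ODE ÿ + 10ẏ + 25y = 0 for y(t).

y = C1*exp(-5*t) + C2*t*exp(-5*t)

Characteristic equation r² + 10r + 25 = 0 has discriminant (10)² - 4·(25) = 0, so r = -5 is a repeated root.
Hence y_h = (C1 + C2*t)*exp(-5*t).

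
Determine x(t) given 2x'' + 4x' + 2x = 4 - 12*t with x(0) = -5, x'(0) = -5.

Divide through by 2: x'' + 2x' + x = 2 - 6*t.
Characteristic equation r² + 2r + 1 = 0 has discriminant (2)² - 4·(1) = 0, so r = -1 is a repeated root.
Hence x_h = (C1 + C2*t)*exp(-t).
For the particular solution try x_p = A0 + A1*t. Substituting and matching coefficients of each power of t gives A0 = 14, A1 = -6, so x_p = 14 - 6*t.
General solution: x = 14 - 6*t + C1*exp(-t) + C2*t*exp(-t).
Apply the initial conditions: x(0) = 14 + C1 = -5 and x'(0) = -6 + C2 - C1 = -5. Solving gives C1 = -19, C2 = -18.

x = 14 - 19*exp(-t) - 6*t - 18*t*exp(-t)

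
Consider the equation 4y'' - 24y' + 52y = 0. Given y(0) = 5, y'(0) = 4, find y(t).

y = 5*cos(2*t)*exp(3*t) - 11*exp(3*t)*sin(2*t)/2

Divide through by 4: y'' - 6y' + 13y = 0.
Characteristic equation r² - 6r + 13 = 0 has discriminant (-6)² - 4·(13) = -16 < 0, so r = 3 ± 2i.
Hence y_h = C1*cos(2*t)*exp(3*t) + C2*exp(3*t)*sin(2*t).
Apply the initial conditions: y(0) = C1 = 5 and y'(0) = 2*C2 + 3*C1 = 4. Solving gives C1 = 5, C2 = -11/2.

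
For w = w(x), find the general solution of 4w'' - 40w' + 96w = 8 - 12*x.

w = 1/32 - x/8 + C1*exp(6*x) + C2*exp(4*x)

Divide through by 4: w'' - 10w' + 24w = 2 - 3*x.
Characteristic equation r² - 10r + 24 = 0 factors as (r - 6)(r - 4) = 0, so r = 6, 4.
Hence w_h = C1*exp(6*x) + C2*exp(4*x).
For the particular solution try w_p = A0 + A1*x. Substituting and matching coefficients of each power of x gives A0 = 1/32, A1 = -1/8, so w_p = 1/32 - x/8.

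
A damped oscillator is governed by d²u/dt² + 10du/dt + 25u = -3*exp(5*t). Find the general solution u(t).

Characteristic equation r² + 10r + 25 = 0 has discriminant (10)² - 4·(25) = 0, so r = -5 is a repeated root.
Hence u_h = (C1 + C2*t)*exp(-5*t).
Try u_p = A*exp(5*t). Substituting into the equation and dividing by exp(5*t) gives A = -3/100, so u_p = -3*exp(5*t)/100.

u = -3*exp(5*t)/100 + C1*exp(-5*t) + C2*t*exp(-5*t)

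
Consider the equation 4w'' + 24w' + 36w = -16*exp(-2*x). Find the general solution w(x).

Divide through by 4: w'' + 6w' + 9w = -4*exp(-2*x).
Characteristic equation r² + 6r + 9 = 0 has discriminant (6)² - 4·(9) = 0, so r = -3 is a repeated root.
Hence w_h = (C1 + C2*x)*exp(-3*x).
Try w_p = A*exp(-2*x). Substituting into the equation and dividing by exp(-2*x) gives A = -4, so w_p = -4*exp(-2*x).

w = -4*exp(-2*x) + C1*exp(-3*x) + C2*x*exp(-3*x)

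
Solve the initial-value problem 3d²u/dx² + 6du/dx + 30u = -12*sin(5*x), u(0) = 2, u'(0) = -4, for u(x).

Divide through by 3: u'' + 2u' + 10u = -4*sin(5*x).
Characteristic equation r² + 2r + 10 = 0 has discriminant (2)² - 4·(10) = -36 < 0, so r = -1 ± 3i.
Hence u_h = C1*cos(3*x)*exp(-x) + C2*exp(-x)*sin(3*x).
Try u_p = A*cos(5*x) + B*sin(5*x). Substituting and equating the coefficients of cos(5x) and sin(5x) gives A = 8/65, B = 12/65, so u_p = 8*cos(5*x)/65 + 12*sin(5*x)/65.
General solution: u = 8*cos(5*x)/65 + 12*sin(5*x)/65 + C1*cos(3*x)*exp(-x) + C2*exp(-x)*sin(3*x).
Apply the initial conditions: u(0) = 8/65 + C1 = 2 and u'(0) = 12/13 - C1 + 3*C2 = -4. Solving gives C1 = 122/65, C2 = -66/65.

u = 8*cos(5*x)/65 + 12*sin(5*x)/65 - 66*exp(-x)*sin(3*x)/65 + 122*cos(3*x)*exp(-x)/65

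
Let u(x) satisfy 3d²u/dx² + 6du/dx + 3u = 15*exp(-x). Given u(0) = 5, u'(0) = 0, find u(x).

Divide through by 3: u'' + 2u' + u = 5*exp(-x).
Characteristic equation r² + 2r + 1 = 0 has discriminant (2)² - 4·(1) = 0, so r = -1 is a repeated root.
Hence u_h = (C1 + C2*x)*exp(-x).
Since exp(-x) solves the homogeneous equation (r = -1 is a root of multiplicity 2), multiply the trial by x^2. Try u_p = A*x^2*exp(-x). Substituting into the equation and dividing by exp(-x) gives A = 5/2, so u_p = 5*x^2*exp(-x)/2.
General solution: u = C1*exp(-x) + 5*x^2*exp(-x)/2 + C2*x*exp(-x).
Apply the initial conditions: u(0) = C1 = 5 and u'(0) = C2 - C1 = 0. Solving gives C1 = 5, C2 = 5.

u = 5*exp(-x) + 5*x*exp(-x) + 5*x**2*exp(-x)/2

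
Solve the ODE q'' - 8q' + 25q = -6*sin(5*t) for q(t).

Characteristic equation r² - 8r + 25 = 0 has discriminant (-8)² - 4·(25) = -36 < 0, so r = 4 ± 3i.
Hence q_h = C1*cos(3*t)*exp(4*t) + C2*exp(4*t)*sin(3*t).
Try q_p = A*cos(5*t) + B*sin(5*t). Substituting and equating the coefficients of cos(5t) and sin(5t) gives A = -3/20, B = 0, so q_p = -3*cos(5*t)/20.

q = -3*cos(5*t)/20 + C1*cos(3*t)*exp(4*t) + C2*exp(4*t)*sin(3*t)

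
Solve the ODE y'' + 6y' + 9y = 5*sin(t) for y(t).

Characteristic equation r² + 6r + 9 = 0 has discriminant (6)² - 4·(9) = 0, so r = -3 is a repeated root.
Hence y_h = (C1 + C2*t)*exp(-3*t).
Try y_p = A*cos(t) + B*sin(t). Substituting and equating the coefficients of cos(t) and sin(t) gives A = -3/10, B = 2/5, so y_p = -3*cos(t)/10 + 2*sin(t)/5.

y = -3*cos(t)/10 + 2*sin(t)/5 + C1*exp(-3*t) + C2*t*exp(-3*t)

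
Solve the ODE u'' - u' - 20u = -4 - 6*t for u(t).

u = 37/200 + 3*t/10 + C1*exp(5*t) + C2*exp(-4*t)

Characteristic equation r² - r - 20 = 0 factors as (r - 5)(r + 4) = 0, so r = 5, -4.
Hence u_h = C1*exp(5*t) + C2*exp(-4*t).
For the particular solution try u_p = A0 + A1*t. Substituting and matching coefficients of each power of t gives A0 = 37/200, A1 = 3/10, so u_p = 37/200 + 3*t/10.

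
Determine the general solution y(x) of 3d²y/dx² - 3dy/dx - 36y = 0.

Divide through by 3: y'' - y' - 12y = 0.
Characteristic equation r² - r - 12 = 0 factors as (r - 4)(r + 3) = 0, so r = 4, -3.
Hence y_h = C1*exp(4*x) + C2*exp(-3*x).

y = C1*exp(4*x) + C2*exp(-3*x)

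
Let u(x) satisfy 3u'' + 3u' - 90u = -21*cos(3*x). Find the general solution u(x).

u = -7*sin(3*x)/510 + 91*cos(3*x)/510 + C1*exp(5*x) + C2*exp(-6*x)

Divide through by 3: u'' + u' - 30u = -7*cos(3*x).
Characteristic equation r² + r - 30 = 0 factors as (r - 5)(r + 6) = 0, so r = 5, -6.
Hence u_h = C1*exp(5*x) + C2*exp(-6*x).
Try u_p = A*cos(3*x) + B*sin(3*x). Substituting and equating the coefficients of cos(3x) and sin(3x) gives A = 91/510, B = -7/510, so u_p = -7*sin(3*x)/510 + 91*cos(3*x)/510.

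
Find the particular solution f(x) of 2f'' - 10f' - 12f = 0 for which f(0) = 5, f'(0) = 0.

Divide through by 2: f'' - 5f' - 6f = 0.
Characteristic equation r² - 5r - 6 = 0 factors as (r - 6)(r + 1) = 0, so r = 6, -1.
Hence f_h = C1*exp(6*x) + C2*exp(-x).
Apply the initial conditions: f(0) = C1 + C2 = 5 and f'(0) = -C2 + 6*C1 = 0. Solving gives C1 = 5/7, C2 = 30/7.

f = 5*exp(6*x)/7 + 30*exp(-x)/7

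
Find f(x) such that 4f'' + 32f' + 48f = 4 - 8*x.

Divide through by 4: f'' + 8f' + 12f = 1 - 2*x.
Characteristic equation r² + 8r + 12 = 0 factors as (r + 6)(r + 2) = 0, so r = -6, -2.
Hence f_h = C1*exp(-6*x) + C2*exp(-2*x).
For the particular solution try f_p = A0 + A1*x. Substituting and matching coefficients of each power of x gives A0 = 7/36, A1 = -1/6, so f_p = 7/36 - x/6.

f = 7/36 - x/6 + C1*exp(-6*x) + C2*exp(-2*x)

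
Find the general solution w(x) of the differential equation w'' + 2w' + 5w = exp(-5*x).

w = exp(-5*x)/20 + C1*cos(2*x)*exp(-x) + C2*exp(-x)*sin(2*x)

Characteristic equation r² + 2r + 5 = 0 has discriminant (2)² - 4·(5) = -16 < 0, so r = -1 ± 2i.
Hence w_h = C1*cos(2*x)*exp(-x) + C2*exp(-x)*sin(2*x).
Try w_p = A*exp(-5*x). Substituting into the equation and dividing by exp(-5*x) gives A = 1/20, so w_p = exp(-5*x)/20.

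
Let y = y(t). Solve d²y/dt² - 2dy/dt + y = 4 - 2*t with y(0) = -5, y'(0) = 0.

y = -5*exp(t) - 2*t + 7*t*exp(t)

Characteristic equation r² - 2r + 1 = 0 has discriminant (-2)² - 4·(1) = 0, so r = 1 is a repeated root.
Hence y_h = (C1 + C2*t)*exp(t).
For the particular solution try y_p = A0 + A1*t. Substituting and matching coefficients of each power of t gives A0 = 0, A1 = -2, so y_p = -2*t.
General solution: y = -2*t + C1*exp(t) + C2*t*exp(t).
Apply the initial conditions: y(0) = C1 = -5 and y'(0) = -2 + C1 + C2 = 0. Solving gives C1 = -5, C2 = 7.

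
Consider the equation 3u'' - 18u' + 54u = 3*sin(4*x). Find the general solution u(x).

Divide through by 3: u'' - 6u' + 18u = sin(4*x).
Characteristic equation r² - 6r + 18 = 0 has discriminant (-6)² - 4·(18) = -36 < 0, so r = 3 ± 3i.
Hence u_h = C1*cos(3*x)*exp(3*x) + C2*exp(3*x)*sin(3*x).
Try u_p = A*cos(4*x) + B*sin(4*x). Substituting and equating the coefficients of cos(4x) and sin(4x) gives A = 6/145, B = 1/290, so u_p = sin(4*x)/290 + 6*cos(4*x)/145.

u = sin(4*x)/290 + 6*cos(4*x)/145 + C1*cos(3*x)*exp(3*x) + C2*exp(3*x)*sin(3*x)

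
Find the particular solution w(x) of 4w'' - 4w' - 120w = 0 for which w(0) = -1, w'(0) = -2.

w = -7*exp(6*x)/11 - 4*exp(-5*x)/11

Divide through by 4: w'' - w' - 30w = 0.
Characteristic equation r² - r - 30 = 0 factors as (r + 5)(r - 6) = 0, so r = -5, 6.
Hence w_h = C1*exp(-5*x) + C2*exp(6*x).
Apply the initial conditions: w(0) = C1 + C2 = -1 and w'(0) = -5*C1 + 6*C2 = -2. Solving gives C1 = -4/11, C2 = -7/11.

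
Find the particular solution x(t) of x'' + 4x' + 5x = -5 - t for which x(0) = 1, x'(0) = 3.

x = -21/25 - t/5 + 46*cos(t)*exp(-2*t)/25 + 172*exp(-2*t)*sin(t)/25

Characteristic equation r² + 4r + 5 = 0 has discriminant (4)² - 4·(5) = -4 < 0, so r = -2 ± i.
Hence x_h = C1*cos(t)*exp(-2*t) + C2*exp(-2*t)*sin(t).
For the particular solution try x_p = A0 + A1*t. Substituting and matching coefficients of each power of t gives A0 = -21/25, A1 = -1/5, so x_p = -21/25 - t/5.
General solution: x = -21/25 - t/5 + C1*cos(t)*exp(-2*t) + C2*exp(-2*t)*sin(t).
Apply the initial conditions: x(0) = -21/25 + C1 = 1 and x'(0) = -1/5 + C2 - 2*C1 = 3. Solving gives C1 = 46/25, C2 = 172/25.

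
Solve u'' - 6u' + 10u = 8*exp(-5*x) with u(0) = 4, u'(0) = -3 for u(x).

u = 8*exp(-5*x)/65 - 911*exp(3*x)*sin(x)/65 + 252*cos(x)*exp(3*x)/65

Characteristic equation r² - 6r + 10 = 0 has discriminant (-6)² - 4·(10) = -4 < 0, so r = 3 ± i.
Hence u_h = C1*cos(x)*exp(3*x) + C2*exp(3*x)*sin(x).
Try u_p = A*exp(-5*x). Substituting into the equation and dividing by exp(-5*x) gives A = 8/65, so u_p = 8*exp(-5*x)/65.
General solution: u = 8*exp(-5*x)/65 + C1*cos(x)*exp(3*x) + C2*exp(3*x)*sin(x).
Apply the initial conditions: u(0) = 8/65 + C1 = 4 and u'(0) = -8/13 + C2 + 3*C1 = -3. Solving gives C1 = 252/65, C2 = -911/65.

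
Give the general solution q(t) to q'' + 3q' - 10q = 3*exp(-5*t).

q = C1*exp(-5*t) + C2*exp(2*t) - 3*t*exp(-5*t)/7

Characteristic equation r² + 3r - 10 = 0 factors as (r + 5)(r - 2) = 0, so r = -5, 2.
Hence q_h = C1*exp(-5*t) + C2*exp(2*t).
Since exp(-5*t) solves the homogeneous equation (r = -5 is a root of multiplicity 1), multiply the trial by t. Try q_p = A*t*exp(-5*t). Substituting into the equation and dividing by exp(-5*t) gives A = -3/7, so q_p = -3*t*exp(-5*t)/7.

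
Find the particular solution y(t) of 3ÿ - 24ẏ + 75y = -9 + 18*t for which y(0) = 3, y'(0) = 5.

y = -27/625 + 6*t/25 - 4633*exp(4*t)*sin(3*t)/1875 + 1902*cos(3*t)*exp(4*t)/625

Divide through by 3: y'' - 8y' + 25y = -3 + 6*t.
Characteristic equation r² - 8r + 25 = 0 has discriminant (-8)² - 4·(25) = -36 < 0, so r = 4 ± 3i.
Hence y_h = C1*cos(3*t)*exp(4*t) + C2*exp(4*t)*sin(3*t).
For the particular solution try y_p = A0 + A1*t. Substituting and matching coefficients of each power of t gives A0 = -27/625, A1 = 6/25, so y_p = -27/625 + 6*t/25.
General solution: y = -27/625 + 6*t/25 + C1*cos(3*t)*exp(4*t) + C2*exp(4*t)*sin(3*t).
Apply the initial conditions: y(0) = -27/625 + C1 = 3 and y'(0) = 6/25 + 3*C2 + 4*C1 = 5. Solving gives C1 = 1902/625, C2 = -4633/1875.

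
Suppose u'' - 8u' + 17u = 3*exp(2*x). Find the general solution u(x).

u = 3*exp(2*x)/5 + C1*cos(x)*exp(4*x) + C2*exp(4*x)*sin(x)

Characteristic equation r² - 8r + 17 = 0 has discriminant (-8)² - 4·(17) = -4 < 0, so r = 4 ± i.
Hence u_h = C1*cos(x)*exp(4*x) + C2*exp(4*x)*sin(x).
Try u_p = A*exp(2*x). Substituting into the equation and dividing by exp(2*x) gives A = 3/5, so u_p = 3*exp(2*x)/5.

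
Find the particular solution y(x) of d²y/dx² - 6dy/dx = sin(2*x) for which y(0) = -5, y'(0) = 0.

y = -61/12 - sin(2*x)/40 + exp(6*x)/120 + 3*cos(2*x)/40

Characteristic equation r² - 6r = 0 factors as (r - 6)r = 0, so r = 6, 0.
Hence y_h = C1*exp(6*x) + C2.
Try y_p = A*cos(2*x) + B*sin(2*x). Substituting and equating the coefficients of cos(2x) and sin(2x) gives A = 3/40, B = -1/40, so y_p = -sin(2*x)/40 + 3*cos(2*x)/40.
General solution: y = C2 - sin(2*x)/40 + 3*cos(2*x)/40 + C1*exp(6*x).
Apply the initial conditions: y(0) = 3/40 + C1 + C2 = -5 and y'(0) = -1/20 + 6*C1 = 0. Solving gives C1 = 1/120, C2 = -61/12.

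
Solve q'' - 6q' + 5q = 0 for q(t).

q = C1*exp(5*t) + C2*exp(t)

Characteristic equation r² - 6r + 5 = 0 factors as (r - 5)(r - 1) = 0, so r = 5, 1.
Hence q_h = C1*exp(5*t) + C2*exp(t).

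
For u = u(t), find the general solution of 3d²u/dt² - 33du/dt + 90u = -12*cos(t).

u = -58*cos(t)/481 + 22*sin(t)/481 + C1*exp(6*t) + C2*exp(5*t)

Divide through by 3: u'' - 11u' + 30u = -4*cos(t).
Characteristic equation r² - 11r + 30 = 0 factors as (r - 6)(r - 5) = 0, so r = 6, 5.
Hence u_h = C1*exp(6*t) + C2*exp(5*t).
Try u_p = A*cos(t) + B*sin(t). Substituting and equating the coefficients of cos(t) and sin(t) gives A = -58/481, B = 22/481, so u_p = -58*cos(t)/481 + 22*sin(t)/481.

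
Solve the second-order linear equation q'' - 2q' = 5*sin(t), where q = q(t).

q = C2 - sin(t) + 2*cos(t) + C1*exp(2*t)

Characteristic equation r² - 2r = 0 factors as (r - 2)r = 0, so r = 2, 0.
Hence q_h = C1*exp(2*t) + C2.
Try q_p = A*cos(t) + B*sin(t). Substituting and equating the coefficients of cos(t) and sin(t) gives A = 2, B = -1, so q_p = -sin(t) + 2*cos(t).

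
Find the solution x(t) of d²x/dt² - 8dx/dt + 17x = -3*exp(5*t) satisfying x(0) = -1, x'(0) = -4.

x = -3*exp(5*t)/2 + cos(t)*exp(4*t)/2 + 3*exp(4*t)*sin(t)/2

Characteristic equation r² - 8r + 17 = 0 has discriminant (-8)² - 4·(17) = -4 < 0, so r = 4 ± i.
Hence x_h = C1*cos(t)*exp(4*t) + C2*exp(4*t)*sin(t).
Try x_p = A*exp(5*t). Substituting into the equation and dividing by exp(5*t) gives A = -3/2, so x_p = -3*exp(5*t)/2.
General solution: x = -3*exp(5*t)/2 + C1*cos(t)*exp(4*t) + C2*exp(4*t)*sin(t).
Apply the initial conditions: x(0) = -3/2 + C1 = -1 and x'(0) = -15/2 + C2 + 4*C1 = -4. Solving gives C1 = 1/2, C2 = 3/2.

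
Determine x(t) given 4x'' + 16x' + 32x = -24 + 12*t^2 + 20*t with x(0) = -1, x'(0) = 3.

x = -31/32 + t/4 + 3*t**2/8 - cos(2*t)*exp(-2*t)/32 + 43*exp(-2*t)*sin(2*t)/32

Divide through by 4: x'' + 4x' + 8x = -6 + 3*t^2 + 5*t.
Characteristic equation r² + 4r + 8 = 0 has discriminant (4)² - 4·(8) = -16 < 0, so r = -2 ± 2i.
Hence x_h = C1*cos(2*t)*exp(-2*t) + C2*exp(-2*t)*sin(2*t).
For the particular solution try x_p = A0 + A1*t + A2*t^2. Substituting and matching coefficients of each power of t gives A0 = -31/32, A1 = 1/4, A2 = 3/8, so x_p = -31/32 + t/4 + 3*t^2/8.
General solution: x = -31/32 + t/4 + 3*t^2/8 + C1*cos(2*t)*exp(-2*t) + C2*exp(-2*t)*sin(2*t).
Apply the initial conditions: x(0) = -31/32 + C1 = -1 and x'(0) = 1/4 - 2*C1 + 2*C2 = 3. Solving gives C1 = -1/32, C2 = 43/32.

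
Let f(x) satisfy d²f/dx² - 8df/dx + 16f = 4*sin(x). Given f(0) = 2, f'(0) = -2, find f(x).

Characteristic equation r² - 8r + 16 = 0 has discriminant (-8)² - 4·(16) = 0, so r = 4 is a repeated root.
Hence f_h = (C1 + C2*x)*exp(4*x).
Try f_p = A*cos(x) + B*sin(x). Substituting and equating the coefficients of cos(x) and sin(x) gives A = 32/289, B = 60/289, so f_p = 32*cos(x)/289 + 60*sin(x)/289.
General solution: f = 32*cos(x)/289 + 60*sin(x)/289 + C1*exp(4*x) + C2*x*exp(4*x).
Apply the initial conditions: f(0) = 32/289 + C1 = 2 and f'(0) = 60/289 + C2 + 4*C1 = -2. Solving gives C1 = 546/289, C2 = -166/17.

f = 32*cos(x)/289 + 60*sin(x)/289 + 546*exp(4*x)/289 - 166*x*exp(4*x)/17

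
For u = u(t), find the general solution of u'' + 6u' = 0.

u = C2 + C1*exp(-6*t)

Characteristic equation r² + 6r = 0 factors as (r + 6)r = 0, so r = -6, 0.
Hence u_h = C1*exp(-6*t) + C2.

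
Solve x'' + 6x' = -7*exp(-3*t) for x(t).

x = C2 + 7*exp(-3*t)/9 + C1*exp(-6*t)

Characteristic equation r² + 6r = 0 factors as (r + 6)r = 0, so r = -6, 0.
Hence x_h = C1*exp(-6*t) + C2.
Try x_p = A*exp(-3*t). Substituting into the equation and dividing by exp(-3*t) gives A = 7/9, so x_p = 7*exp(-3*t)/9.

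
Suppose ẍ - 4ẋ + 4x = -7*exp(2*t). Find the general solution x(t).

x = C1*exp(2*t) - 7*t**2*exp(2*t)/2 + C2*t*exp(2*t)

Characteristic equation r² - 4r + 4 = 0 has discriminant (-4)² - 4·(4) = 0, so r = 2 is a repeated root.
Hence x_h = (C1 + C2*t)*exp(2*t).
Since exp(2*t) solves the homogeneous equation (r = 2 is a root of multiplicity 2), multiply the trial by t^2. Try x_p = A*t^2*exp(2*t). Substituting into the equation and dividing by exp(2*t) gives A = -7/2, so x_p = -7*t^2*exp(2*t)/2.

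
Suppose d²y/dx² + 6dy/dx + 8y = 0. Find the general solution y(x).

y = C1*exp(-4*x) + C2*exp(-2*x)

Characteristic equation r² + 6r + 8 = 0 factors as (r + 4)(r + 2) = 0, so r = -4, -2.
Hence y_h = C1*exp(-4*x) + C2*exp(-2*x).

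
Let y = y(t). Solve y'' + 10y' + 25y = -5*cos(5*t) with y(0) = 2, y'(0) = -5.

Characteristic equation r² + 10r + 25 = 0 has discriminant (10)² - 4·(25) = 0, so r = -5 is a repeated root.
Hence y_h = (C1 + C2*t)*exp(-5*t).
Try y_p = A*cos(5*t) + B*sin(5*t). Substituting and equating the coefficients of cos(5t) and sin(5t) gives A = 0, B = -1/10, so y_p = -sin(5*t)/10.
General solution: y = -sin(5*t)/10 + C1*exp(-5*t) + C2*t*exp(-5*t).
Apply the initial conditions: y(0) = C1 = 2 and y'(0) = -1/2 + C2 - 5*C1 = -5. Solving gives C1 = 2, C2 = 11/2.

y = 2*exp(-5*t) - sin(5*t)/10 + 11*t*exp(-5*t)/2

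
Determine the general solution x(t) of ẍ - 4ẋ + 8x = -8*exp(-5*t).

Characteristic equation r² - 4r + 8 = 0 has discriminant (-4)² - 4·(8) = -16 < 0, so r = 2 ± 2i.
Hence x_h = C1*cos(2*t)*exp(2*t) + C2*exp(2*t)*sin(2*t).
Try x_p = A*exp(-5*t). Substituting into the equation and dividing by exp(-5*t) gives A = -8/53, so x_p = -8*exp(-5*t)/53.

x = -8*exp(-5*t)/53 + C1*cos(2*t)*exp(2*t) + C2*exp(2*t)*sin(2*t)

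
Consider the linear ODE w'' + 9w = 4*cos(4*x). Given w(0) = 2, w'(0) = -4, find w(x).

Characteristic equation r² + 9 = 0 has discriminant (0)² - 4·(9) = -36 < 0, so r = ± 3i.
Hence w_h = C1*cos(3*x) + C2*sin(3*x).
Try w_p = A*cos(4*x) + B*sin(4*x). Substituting and equating the coefficients of cos(4x) and sin(4x) gives A = -4/7, B = 0, so w_p = -4*cos(4*x)/7.
General solution: w = -4*cos(4*x)/7 + C1*cos(3*x) + C2*sin(3*x).
Apply the initial conditions: w(0) = -4/7 + C1 = 2 and w'(0) = 3*C2 = -4. Solving gives C1 = 18/7, C2 = -4/3.

w = -4*sin(3*x)/3 - 4*cos(4*x)/7 + 18*cos(3*x)/7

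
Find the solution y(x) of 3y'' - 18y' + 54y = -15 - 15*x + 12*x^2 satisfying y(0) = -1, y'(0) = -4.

y = -28/81 - 7*x/54 + 2*x**2/9 - 103*exp(3*x)*sin(3*x)/162 - 53*cos(3*x)*exp(3*x)/81

Divide through by 3: y'' - 6y' + 18y = -5 - 5*x + 4*x^2.
Characteristic equation r² - 6r + 18 = 0 has discriminant (-6)² - 4·(18) = -36 < 0, so r = 3 ± 3i.
Hence y_h = C1*cos(3*x)*exp(3*x) + C2*exp(3*x)*sin(3*x).
For the particular solution try y_p = A0 + A1*x + A2*x^2. Substituting and matching coefficients of each power of x gives A0 = -28/81, A1 = -7/54, A2 = 2/9, so y_p = -28/81 - 7*x/54 + 2*x^2/9.
General solution: y = -28/81 - 7*x/54 + 2*x^2/9 + C1*cos(3*x)*exp(3*x) + C2*exp(3*x)*sin(3*x).
Apply the initial conditions: y(0) = -28/81 + C1 = -1 and y'(0) = -7/54 + 3*C1 + 3*C2 = -4. Solving gives C1 = -53/81, C2 = -103/162.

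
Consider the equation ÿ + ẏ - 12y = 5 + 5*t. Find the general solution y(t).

Characteristic equation r² + r - 12 = 0 factors as (r - 3)(r + 4) = 0, so r = 3, -4.
Hence y_h = C1*exp(3*t) + C2*exp(-4*t).
For the particular solution try y_p = A0 + A1*t. Substituting and matching coefficients of each power of t gives A0 = -65/144, A1 = -5/12, so y_p = -65/144 - 5*t/12.

y = -65/144 - 5*t/12 + C1*exp(3*t) + C2*exp(-4*t)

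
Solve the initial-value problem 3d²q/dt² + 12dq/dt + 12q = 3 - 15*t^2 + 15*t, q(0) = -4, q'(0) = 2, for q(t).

Divide through by 3: q'' + 4q' + 4q = 1 - 5*t^2 + 5*t.
Characteristic equation r² + 4r + 4 = 0 has discriminant (4)² - 4·(4) = 0, so r = -2 is a repeated root.
Hence q_h = (C1 + C2*t)*exp(-2*t).
For the particular solution try q_p = A0 + A1*t + A2*t^2. Substituting and matching coefficients of each power of t gives A0 = -23/8, A1 = 15/4, A2 = -5/4, so q_p = -23/8 - 5*t^2/4 + 15*t/4.
General solution: q = -23/8 - 5*t^2/4 + 15*t/4 + C1*exp(-2*t) + C2*t*exp(-2*t).
Apply the initial conditions: q(0) = -23/8 + C1 = -4 and q'(0) = 15/4 + C2 - 2*C1 = 2. Solving gives C1 = -9/8, C2 = -4.

q = -23/8 - 9*exp(-2*t)/8 - 5*t**2/4 + 15*t/4 - 4*t*exp(-2*t)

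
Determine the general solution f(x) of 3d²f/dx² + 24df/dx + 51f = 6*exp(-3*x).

f = C1*cos(x)*exp(-4*x) + C2*exp(-4*x)*sin(x) + exp(-3*x)

Divide through by 3: f'' + 8f' + 17f = 2*exp(-3*x).
Characteristic equation r² + 8r + 17 = 0 has discriminant (8)² - 4·(17) = -4 < 0, so r = -4 ± i.
Hence f_h = C1*cos(x)*exp(-4*x) + C2*exp(-4*x)*sin(x).
Try f_p = A*exp(-3*x). Substituting into the equation and dividing by exp(-3*x) gives A = 1, so f_p = exp(-3*x).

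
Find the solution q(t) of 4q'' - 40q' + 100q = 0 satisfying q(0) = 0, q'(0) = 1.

Divide through by 4: q'' - 10q' + 25q = 0.
Characteristic equation r² - 10r + 25 = 0 has discriminant (-10)² - 4·(25) = 0, so r = 5 is a repeated root.
Hence q_h = (C1 + C2*t)*exp(5*t).
Apply the initial conditions: q(0) = C1 = 0 and q'(0) = C2 + 5*C1 = 1. Solving gives C1 = 0, C2 = 1.

q = t*exp(5*t)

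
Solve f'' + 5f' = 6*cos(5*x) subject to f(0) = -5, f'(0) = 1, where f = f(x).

f = -24/5 - 3*cos(5*x)/25 - 2*exp(-5*x)/25 + 3*sin(5*x)/25

Characteristic equation r² + 5r = 0 factors as (r + 5)r = 0, so r = -5, 0.
Hence f_h = C1*exp(-5*x) + C2.
Try f_p = A*cos(5*x) + B*sin(5*x). Substituting and equating the coefficients of cos(5x) and sin(5x) gives A = -3/25, B = 3/25, so f_p = -3*cos(5*x)/25 + 3*sin(5*x)/25.
General solution: f = C2 - 3*cos(5*x)/25 + 3*sin(5*x)/25 + C1*exp(-5*x).
Apply the initial conditions: f(0) = -3/25 + C1 + C2 = -5 and f'(0) = 3/5 - 5*C1 = 1. Solving gives C1 = -2/25, C2 = -24/5.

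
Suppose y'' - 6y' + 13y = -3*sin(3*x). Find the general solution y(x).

Characteristic equation r² - 6r + 13 = 0 has discriminant (-6)² - 4·(13) = -16 < 0, so r = 3 ± 2i.
Hence y_h = C1*cos(2*x)*exp(3*x) + C2*exp(3*x)*sin(2*x).
Try y_p = A*cos(3*x) + B*sin(3*x). Substituting and equating the coefficients of cos(3x) and sin(3x) gives A = -27/170, B = -3/85, so y_p = -27*cos(3*x)/170 - 3*sin(3*x)/85.

y = -27*cos(3*x)/170 - 3*sin(3*x)/85 + C1*cos(2*x)*exp(3*x) + C2*exp(3*x)*sin(2*x)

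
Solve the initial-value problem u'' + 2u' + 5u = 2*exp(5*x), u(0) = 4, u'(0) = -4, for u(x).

Characteristic equation r² + 2r + 5 = 0 has discriminant (2)² - 4·(5) = -16 < 0, so r = -1 ± 2i.
Hence u_h = C1*cos(2*x)*exp(-x) + C2*exp(-x)*sin(2*x).
Try u_p = A*exp(5*x). Substituting into the equation and dividing by exp(5*x) gives A = 1/20, so u_p = exp(5*x)/20.
General solution: u = exp(5*x)/20 + C1*cos(2*x)*exp(-x) + C2*exp(-x)*sin(2*x).
Apply the initial conditions: u(0) = 1/20 + C1 = 4 and u'(0) = 1/4 - C1 + 2*C2 = -4. Solving gives C1 = 79/20, C2 = -3/20.

u = exp(5*x)/20 - 3*exp(-x)*sin(2*x)/20 + 79*cos(2*x)*exp(-x)/20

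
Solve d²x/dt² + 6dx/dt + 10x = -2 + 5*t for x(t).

x = -1/2 + t/2 + C1*cos(t)*exp(-3*t) + C2*exp(-3*t)*sin(t)

Characteristic equation r² + 6r + 10 = 0 has discriminant (6)² - 4·(10) = -4 < 0, so r = -3 ± i.
Hence x_h = C1*cos(t)*exp(-3*t) + C2*exp(-3*t)*sin(t).
For the particular solution try x_p = A0 + A1*t. Substituting and matching coefficients of each power of t gives A0 = -1/2, A1 = 1/2, so x_p = -1/2 + t/2.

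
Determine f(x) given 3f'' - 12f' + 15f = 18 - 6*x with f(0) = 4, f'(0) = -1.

f = 22/25 - 2*x/5 - 171*exp(2*x)*sin(x)/25 + 78*cos(x)*exp(2*x)/25

Divide through by 3: f'' - 4f' + 5f = 6 - 2*x.
Characteristic equation r² - 4r + 5 = 0 has discriminant (-4)² - 4·(5) = -4 < 0, so r = 2 ± i.
Hence f_h = C1*cos(x)*exp(2*x) + C2*exp(2*x)*sin(x).
For the particular solution try f_p = A0 + A1*x. Substituting and matching coefficients of each power of x gives A0 = 22/25, A1 = -2/5, so f_p = 22/25 - 2*x/5.
General solution: f = 22/25 - 2*x/5 + C1*cos(x)*exp(2*x) + C2*exp(2*x)*sin(x).
Apply the initial conditions: f(0) = 22/25 + C1 = 4 and f'(0) = -2/5 + C2 + 2*C1 = -1. Solving gives C1 = 78/25, C2 = -171/25.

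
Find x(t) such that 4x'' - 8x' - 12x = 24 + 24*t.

x = -2/3 - 2*t + C1*exp(-t) + C2*exp(3*t)

Divide through by 4: x'' - 2x' - 3x = 6 + 6*t.
Characteristic equation r² - 2r - 3 = 0 factors as (r + 1)(r - 3) = 0, so r = -1, 3.
Hence x_h = C1*exp(-t) + C2*exp(3*t).
For the particular solution try x_p = A0 + A1*t. Substituting and matching coefficients of each power of t gives A0 = -2/3, A1 = -2, so x_p = -2/3 - 2*t.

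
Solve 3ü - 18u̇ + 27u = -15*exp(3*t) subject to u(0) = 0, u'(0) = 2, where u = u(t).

u = 2*t*exp(3*t) - 5*t**2*exp(3*t)/2

Divide through by 3: u'' - 6u' + 9u = -5*exp(3*t).
Characteristic equation r² - 6r + 9 = 0 has discriminant (-6)² - 4·(9) = 0, so r = 3 is a repeated root.
Hence u_h = (C1 + C2*t)*exp(3*t).
Since exp(3*t) solves the homogeneous equation (r = 3 is a root of multiplicity 2), multiply the trial by t^2. Try u_p = A*t^2*exp(3*t). Substituting into the equation and dividing by exp(3*t) gives A = -5/2, so u_p = -5*t^2*exp(3*t)/2.
General solution: u = C1*exp(3*t) - 5*t^2*exp(3*t)/2 + C2*t*exp(3*t).
Apply the initial conditions: u(0) = C1 = 0 and u'(0) = C2 + 3*C1 = 2. Solving gives C1 = 0, C2 = 2.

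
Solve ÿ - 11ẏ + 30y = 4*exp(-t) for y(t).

Characteristic equation r² - 11r + 30 = 0 factors as (r - 5)(r - 6) = 0, so r = 5, 6.
Hence y_h = C1*exp(5*t) + C2*exp(6*t).
Try y_p = A*exp(-t). Substituting into the equation and dividing by exp(-t) gives A = 2/21, so y_p = 2*exp(-t)/21.

y = 2*exp(-t)/21 + C1*exp(5*t) + C2*exp(6*t)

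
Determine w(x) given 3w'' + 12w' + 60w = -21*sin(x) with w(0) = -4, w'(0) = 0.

w = -133*sin(x)/377 + 28*cos(x)/377 - 2939*exp(-2*x)*sin(4*x)/1508 - 1536*cos(4*x)*exp(-2*x)/377

Divide through by 3: w'' + 4w' + 20w = -7*sin(x).
Characteristic equation r² + 4r + 20 = 0 has discriminant (4)² - 4·(20) = -64 < 0, so r = -2 ± 4i.
Hence w_h = C1*cos(4*x)*exp(-2*x) + C2*exp(-2*x)*sin(4*x).
Try w_p = A*cos(x) + B*sin(x). Substituting and equating the coefficients of cos(x) and sin(x) gives A = 28/377, B = -133/377, so w_p = -133*sin(x)/377 + 28*cos(x)/377.
General solution: w = -133*sin(x)/377 + 28*cos(x)/377 + C1*cos(4*x)*exp(-2*x) + C2*exp(-2*x)*sin(4*x).
Apply the initial conditions: w(0) = 28/377 + C1 = -4 and w'(0) = -133/377 - 2*C1 + 4*C2 = 0. Solving gives C1 = -1536/377, C2 = -2939/1508.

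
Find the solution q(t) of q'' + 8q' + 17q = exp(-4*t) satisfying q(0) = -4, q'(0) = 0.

Characteristic equation r² + 8r + 17 = 0 has discriminant (8)² - 4·(17) = -4 < 0, so r = -4 ± i.
Hence q_h = C1*cos(t)*exp(-4*t) + C2*exp(-4*t)*sin(t).
Try q_p = A*exp(-4*t). Substituting into the equation and dividing by exp(-4*t) gives A = 1, so q_p = exp(-4*t).
General solution: q = C1*cos(t)*exp(-4*t) + C2*exp(-4*t)*sin(t) + exp(-4*t).
Apply the initial conditions: q(0) = 1 + C1 = -4 and q'(0) = -4 + C2 - 4*C1 = 0. Solving gives C1 = -5, C2 = -16.

q = -16*exp(-4*t)*sin(t) - 5*cos(t)*exp(-4*t) + exp(-4*t)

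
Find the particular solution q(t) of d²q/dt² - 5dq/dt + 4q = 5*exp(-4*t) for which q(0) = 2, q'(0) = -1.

Characteristic equation r² - 5r + 4 = 0 factors as (r - 1)(r - 4) = 0, so r = 1, 4.
Hence q_h = C1*exp(t) + C2*exp(4*t).
Try q_p = A*exp(-4*t). Substituting into the equation and dividing by exp(-4*t) gives A = 1/8, so q_p = exp(-4*t)/8.
General solution: q = exp(-4*t)/8 + C1*exp(t) + C2*exp(4*t).
Apply the initial conditions: q(0) = 1/8 + C1 + C2 = 2 and q'(0) = -1/2 + C1 + 4*C2 = -1. Solving gives C1 = 8/3, C2 = -19/24.

q = -19*exp(4*t)/24 + exp(-4*t)/8 + 8*exp(t)/3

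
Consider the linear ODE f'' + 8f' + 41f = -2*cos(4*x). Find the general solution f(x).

f = -64*sin(4*x)/1649 - 50*cos(4*x)/1649 + C1*cos(5*x)*exp(-4*x) + C2*exp(-4*x)*sin(5*x)

Characteristic equation r² + 8r + 41 = 0 has discriminant (8)² - 4·(41) = -100 < 0, so r = -4 ± 5i.
Hence f_h = C1*cos(5*x)*exp(-4*x) + C2*exp(-4*x)*sin(5*x).
Try f_p = A*cos(4*x) + B*sin(4*x). Substituting and equating the coefficients of cos(4x) and sin(4x) gives A = -50/1649, B = -64/1649, so f_p = -64*sin(4*x)/1649 - 50*cos(4*x)/1649.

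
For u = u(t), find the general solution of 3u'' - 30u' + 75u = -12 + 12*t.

u = -12/125 + 4*t/25 + C1*exp(5*t) + C2*t*exp(5*t)

Divide through by 3: u'' - 10u' + 25u = -4 + 4*t.
Characteristic equation r² - 10r + 25 = 0 has discriminant (-10)² - 4·(25) = 0, so r = 5 is a repeated root.
Hence u_h = (C1 + C2*t)*exp(5*t).
For the particular solution try u_p = A0 + A1*t. Substituting and matching coefficients of each power of t gives A0 = -12/125, A1 = 4/25, so u_p = -12/125 + 4*t/25.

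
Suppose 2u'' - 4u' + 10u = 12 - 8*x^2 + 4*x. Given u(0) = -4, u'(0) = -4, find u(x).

u = 178/125 - 6*x/25 - 4*x**2/5 - 678*cos(2*x)*exp(x)/125 + 104*exp(x)*sin(2*x)/125

Divide through by 2: u'' - 2u' + 5u = 6 - 4*x^2 + 2*x.
Characteristic equation r² - 2r + 5 = 0 has discriminant (-2)² - 4·(5) = -16 < 0, so r = 1 ± 2i.
Hence u_h = C1*cos(2*x)*exp(x) + C2*exp(x)*sin(2*x).
For the particular solution try u_p = A0 + A1*x + A2*x^2. Substituting and matching coefficients of each power of x gives A0 = 178/125, A1 = -6/25, A2 = -4/5, so u_p = 178/125 - 6*x/25 - 4*x^2/5.
General solution: u = 178/125 - 6*x/25 - 4*x^2/5 + C1*cos(2*x)*exp(x) + C2*exp(x)*sin(2*x).
Apply the initial conditions: u(0) = 178/125 + C1 = -4 and u'(0) = -6/25 + C1 + 2*C2 = -4. Solving gives C1 = -678/125, C2 = 104/125.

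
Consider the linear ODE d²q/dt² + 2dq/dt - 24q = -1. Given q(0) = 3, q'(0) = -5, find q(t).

q = 1/24 + 51*exp(4*t)/40 + 101*exp(-6*t)/60

Characteristic equation r² + 2r - 24 = 0 factors as (r + 6)(r - 4) = 0, so r = -6, 4.
Hence q_h = C1*exp(-6*t) + C2*exp(4*t).
For the particular solution try q_p = A0. Substituting and matching coefficients of each power of t gives A0 = 1/24, so q_p = 1/24.
General solution: q = 1/24 + C1*exp(-6*t) + C2*exp(4*t).
Apply the initial conditions: q(0) = 1/24 + C1 + C2 = 3 and q'(0) = -6*C1 + 4*C2 = -5. Solving gives C1 = 101/60, C2 = 51/40.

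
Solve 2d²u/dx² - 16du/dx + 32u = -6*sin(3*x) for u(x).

u = -72*cos(3*x)/625 - 21*sin(3*x)/625 + C1*exp(4*x) + C2*x*exp(4*x)

Divide through by 2: u'' - 8u' + 16u = -3*sin(3*x).
Characteristic equation r² - 8r + 16 = 0 has discriminant (-8)² - 4·(16) = 0, so r = 4 is a repeated root.
Hence u_h = (C1 + C2*x)*exp(4*x).
Try u_p = A*cos(3*x) + B*sin(3*x). Substituting and equating the coefficients of cos(3x) and sin(3x) gives A = -72/625, B = -21/625, so u_p = -72*cos(3*x)/625 - 21*sin(3*x)/625.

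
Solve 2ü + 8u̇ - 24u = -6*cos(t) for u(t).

u = -12*sin(t)/185 + 39*cos(t)/185 + C1*exp(2*t) + C2*exp(-6*t)

Divide through by 2: u'' + 4u' - 12u = -3*cos(t).
Characteristic equation r² + 4r - 12 = 0 factors as (r - 2)(r + 6) = 0, so r = 2, -6.
Hence u_h = C1*exp(2*t) + C2*exp(-6*t).
Try u_p = A*cos(t) + B*sin(t). Substituting and equating the coefficients of cos(t) and sin(t) gives A = 39/185, B = -12/185, so u_p = -12*sin(t)/185 + 39*cos(t)/185.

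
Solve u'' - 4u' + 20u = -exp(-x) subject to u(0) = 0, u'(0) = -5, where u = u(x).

u = -exp(-x)/25 - 32*exp(2*x)*sin(4*x)/25 + cos(4*x)*exp(2*x)/25

Characteristic equation r² - 4r + 20 = 0 has discriminant (-4)² - 4·(20) = -64 < 0, so r = 2 ± 4i.
Hence u_h = C1*cos(4*x)*exp(2*x) + C2*exp(2*x)*sin(4*x).
Try u_p = A*exp(-x). Substituting into the equation and dividing by exp(-x) gives A = -1/25, so u_p = -exp(-x)/25.
General solution: u = -exp(-x)/25 + C1*cos(4*x)*exp(2*x) + C2*exp(2*x)*sin(4*x).
Apply the initial conditions: u(0) = -1/25 + C1 = 0 and u'(0) = 1/25 + 2*C1 + 4*C2 = -5. Solving gives C1 = 1/25, C2 = -32/25.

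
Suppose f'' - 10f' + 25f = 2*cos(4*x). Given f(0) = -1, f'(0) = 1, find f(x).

Characteristic equation r² - 10r + 25 = 0 has discriminant (-10)² - 4·(25) = 0, so r = 5 is a repeated root.
Hence f_h = (C1 + C2*x)*exp(5*x).
Try f_p = A*cos(4*x) + B*sin(4*x). Substituting and equating the coefficients of cos(4x) and sin(4x) gives A = 18/1681, B = -80/1681, so f_p = -80*sin(4*x)/1681 + 18*cos(4*x)/1681.
General solution: f = -80*sin(4*x)/1681 + 18*cos(4*x)/1681 + C1*exp(5*x) + C2*x*exp(5*x).
Apply the initial conditions: f(0) = 18/1681 + C1 = -1 and f'(0) = -320/1681 + C2 + 5*C1 = 1. Solving gives C1 = -1699/1681, C2 = 256/41.

f = -1699*exp(5*x)/1681 - 80*sin(4*x)/1681 + 18*cos(4*x)/1681 + 256*x*exp(5*x)/41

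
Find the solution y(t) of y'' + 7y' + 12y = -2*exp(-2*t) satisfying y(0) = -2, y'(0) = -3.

Characteristic equation r² + 7r + 12 = 0 factors as (r + 3)(r + 4) = 0, so r = -3, -4.
Hence y_h = C1*exp(-3*t) + C2*exp(-4*t).
Try y_p = A*exp(-2*t). Substituting into the equation and dividing by exp(-2*t) gives A = -1, so y_p = -exp(-2*t).
General solution: y = -exp(-2*t) + C1*exp(-3*t) + C2*exp(-4*t).
Apply the initial conditions: y(0) = -1 + C1 + C2 = -2 and y'(0) = 2 - 4*C2 - 3*C1 = -3. Solving gives C1 = -9, C2 = 8.

y = -exp(-2*t) - 9*exp(-3*t) + 8*exp(-4*t)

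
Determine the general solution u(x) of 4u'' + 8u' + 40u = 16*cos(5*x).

Divide through by 4: u'' + 2u' + 10u = 4*cos(5*x).
Characteristic equation r² + 2r + 10 = 0 has discriminant (2)² - 4·(10) = -36 < 0, so r = -1 ± 3i.
Hence u_h = C1*cos(3*x)*exp(-x) + C2*exp(-x)*sin(3*x).
Try u_p = A*cos(5*x) + B*sin(5*x). Substituting and equating the coefficients of cos(5x) and sin(5x) gives A = -12/65, B = 8/65, so u_p = -12*cos(5*x)/65 + 8*sin(5*x)/65.

u = -12*cos(5*x)/65 + 8*sin(5*x)/65 + C1*cos(3*x)*exp(-x) + C2*exp(-x)*sin(3*x)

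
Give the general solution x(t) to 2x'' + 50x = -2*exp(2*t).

x = -exp(2*t)/29 + C1*cos(5*t) + C2*sin(5*t)

Divide through by 2: x'' + 25x = -exp(2*t).
Characteristic equation r² + 25 = 0 has discriminant (0)² - 4·(25) = -100 < 0, so r = ± 5i.
Hence x_h = C1*cos(5*t) + C2*sin(5*t).
Try x_p = A*exp(2*t). Substituting into the equation and dividing by exp(2*t) gives A = -1/29, so x_p = -exp(2*t)/29.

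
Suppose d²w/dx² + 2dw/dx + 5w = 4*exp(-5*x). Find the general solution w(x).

Characteristic equation r² + 2r + 5 = 0 has discriminant (2)² - 4·(5) = -16 < 0, so r = -1 ± 2i.
Hence w_h = C1*cos(2*x)*exp(-x) + C2*exp(-x)*sin(2*x).
Try w_p = A*exp(-5*x). Substituting into the equation and dividing by exp(-5*x) gives A = 1/5, so w_p = exp(-5*x)/5.

w = exp(-5*x)/5 + C1*cos(2*x)*exp(-x) + C2*exp(-x)*sin(2*x)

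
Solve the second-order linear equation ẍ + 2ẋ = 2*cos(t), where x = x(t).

x = C2 - 2*cos(t)/5 + 4*sin(t)/5 + C1*exp(-2*t)

Characteristic equation r² + 2r = 0 factors as (r + 2)r = 0, so r = -2, 0.
Hence x_h = C1*exp(-2*t) + C2.
Try x_p = A*cos(t) + B*sin(t). Substituting and equating the coefficients of cos(t) and sin(t) gives A = -2/5, B = 4/5, so x_p = -2*cos(t)/5 + 4*sin(t)/5.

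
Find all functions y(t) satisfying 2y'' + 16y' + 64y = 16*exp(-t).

y = 8*exp(-t)/25 + C1*cos(4*t)*exp(-4*t) + C2*exp(-4*t)*sin(4*t)

Divide through by 2: y'' + 8y' + 32y = 8*exp(-t).
Characteristic equation r² + 8r + 32 = 0 has discriminant (8)² - 4·(32) = -64 < 0, so r = -4 ± 4i.
Hence y_h = C1*cos(4*t)*exp(-4*t) + C2*exp(-4*t)*sin(4*t).
Try y_p = A*exp(-t). Substituting into the equation and dividing by exp(-t) gives A = 8/25, so y_p = 8*exp(-t)/25.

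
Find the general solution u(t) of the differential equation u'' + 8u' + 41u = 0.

Characteristic equation r² + 8r + 41 = 0 has discriminant (8)² - 4·(41) = -100 < 0, so r = -4 ± 5i.
Hence u_h = C1*cos(5*t)*exp(-4*t) + C2*exp(-4*t)*sin(5*t).

u = C1*cos(5*t)*exp(-4*t) + C2*exp(-4*t)*sin(5*t)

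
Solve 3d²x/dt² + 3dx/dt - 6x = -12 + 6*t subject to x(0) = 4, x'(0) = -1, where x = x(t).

Divide through by 3: x'' + x' - 2x = -4 + 2*t.
Characteristic equation r² + r - 2 = 0 factors as (r + 2)(r - 1) = 0, so r = -2, 1.
Hence x_h = C1*exp(-2*t) + C2*exp(t).
For the particular solution try x_p = A0 + A1*t. Substituting and matching coefficients of each power of t gives A0 = 3/2, A1 = -1, so x_p = 3/2 - t.
General solution: x = 3/2 - t + C1*exp(-2*t) + C2*exp(t).
Apply the initial conditions: x(0) = 3/2 + C1 + C2 = 4 and x'(0) = -1 + C2 - 2*C1 = -1. Solving gives C1 = 5/6, C2 = 5/3.

x = 3/2 - t + 5*exp(t)/3 + 5*exp(-2*t)/6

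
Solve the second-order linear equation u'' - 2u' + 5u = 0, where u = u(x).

Characteristic equation r² - 2r + 5 = 0 has discriminant (-2)² - 4·(5) = -16 < 0, so r = 1 ± 2i.
Hence u_h = C1*cos(2*x)*exp(x) + C2*exp(x)*sin(2*x).

u = C1*cos(2*x)*exp(x) + C2*exp(x)*sin(2*x)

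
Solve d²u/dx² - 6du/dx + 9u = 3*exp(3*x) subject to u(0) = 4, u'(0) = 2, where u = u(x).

Characteristic equation r² - 6r + 9 = 0 has discriminant (-6)² - 4·(9) = 0, so r = 3 is a repeated root.
Hence u_h = (C1 + C2*x)*exp(3*x).
Since exp(3*x) solves the homogeneous equation (r = 3 is a root of multiplicity 2), multiply the trial by x^2. Try u_p = A*x^2*exp(3*x). Substituting into the equation and dividing by exp(3*x) gives A = 3/2, so u_p = 3*x^2*exp(3*x)/2.
General solution: u = C1*exp(3*x) + 3*x^2*exp(3*x)/2 + C2*x*exp(3*x).
Apply the initial conditions: u(0) = C1 = 4 and u'(0) = C2 + 3*C1 = 2. Solving gives C1 = 4, C2 = -10.

u = 4*exp(3*x) - 10*x*exp(3*x) + 3*x**2*exp(3*x)/2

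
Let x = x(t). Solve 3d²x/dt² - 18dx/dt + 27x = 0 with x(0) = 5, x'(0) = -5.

x = 5*exp(3*t) - 20*t*exp(3*t)

Divide through by 3: x'' - 6x' + 9x = 0.
Characteristic equation r² - 6r + 9 = 0 has discriminant (-6)² - 4·(9) = 0, so r = 3 is a repeated root.
Hence x_h = (C1 + C2*t)*exp(3*t).
Apply the initial conditions: x(0) = C1 = 5 and x'(0) = C2 + 3*C1 = -5. Solving gives C1 = 5, C2 = -20.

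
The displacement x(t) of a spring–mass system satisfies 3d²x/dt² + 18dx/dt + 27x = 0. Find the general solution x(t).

x = C1*exp(-3*t) + C2*t*exp(-3*t)

Divide through by 3: x'' + 6x' + 9x = 0.
Characteristic equation r² + 6r + 9 = 0 has discriminant (6)² - 4·(9) = 0, so r = -3 is a repeated root.
Hence x_h = (C1 + C2*t)*exp(-3*t).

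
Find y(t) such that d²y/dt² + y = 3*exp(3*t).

Characteristic equation r² + 1 = 0 has discriminant (0)² - 4·(1) = -4 < 0, so r = ± i.
Hence y_h = C1*cos(t) + C2*sin(t).
Try y_p = A*exp(3*t). Substituting into the equation and dividing by exp(3*t) gives A = 3/10, so y_p = 3*exp(3*t)/10.

y = 3*exp(3*t)/10 + C1*cos(t) + C2*sin(t)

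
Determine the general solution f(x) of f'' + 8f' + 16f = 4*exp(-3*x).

f = 4*exp(-3*x) + C1*exp(-4*x) + C2*x*exp(-4*x)

Characteristic equation r² + 8r + 16 = 0 has discriminant (8)² - 4·(16) = 0, so r = -4 is a repeated root.
Hence f_h = (C1 + C2*x)*exp(-4*x).
Try f_p = A*exp(-3*x). Substituting into the equation and dividing by exp(-3*x) gives A = 4, so f_p = 4*exp(-3*x).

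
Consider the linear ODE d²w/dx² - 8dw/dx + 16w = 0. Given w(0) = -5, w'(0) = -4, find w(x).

w = -5*exp(4*x) + 16*x*exp(4*x)

Characteristic equation r² - 8r + 16 = 0 has discriminant (-8)² - 4·(16) = 0, so r = 4 is a repeated root.
Hence w_h = (C1 + C2*x)*exp(4*x).
Apply the initial conditions: w(0) = C1 = -5 and w'(0) = C2 + 4*C1 = -4. Solving gives C1 = -5, C2 = 16.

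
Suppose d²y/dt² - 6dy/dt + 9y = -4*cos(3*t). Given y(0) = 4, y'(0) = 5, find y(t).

y = 4*exp(3*t) + 2*sin(3*t)/9 - 23*t*exp(3*t)/3

Characteristic equation r² - 6r + 9 = 0 has discriminant (-6)² - 4·(9) = 0, so r = 3 is a repeated root.
Hence y_h = (C1 + C2*t)*exp(3*t).
Try y_p = A*cos(3*t) + B*sin(3*t). Substituting and equating the coefficients of cos(3t) and sin(3t) gives A = 0, B = 2/9, so y_p = 2*sin(3*t)/9.
General solution: y = 2*sin(3*t)/9 + C1*exp(3*t) + C2*t*exp(3*t).
Apply the initial conditions: y(0) = C1 = 4 and y'(0) = 2/3 + C2 + 3*C1 = 5. Solving gives C1 = 4, C2 = -23/3.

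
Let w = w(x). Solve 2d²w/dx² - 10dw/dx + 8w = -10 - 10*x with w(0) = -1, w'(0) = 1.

w = -45/16 - 5*x/4 + 5*exp(x)/3 + 7*exp(4*x)/48

Divide through by 2: w'' - 5w' + 4w = -5 - 5*x.
Characteristic equation r² - 5r + 4 = 0 factors as (r - 4)(r - 1) = 0, so r = 4, 1.
Hence w_h = C1*exp(4*x) + C2*exp(x).
For the particular solution try w_p = A0 + A1*x. Substituting and matching coefficients of each power of x gives A0 = -45/16, A1 = -5/4, so w_p = -45/16 - 5*x/4.
General solution: w = -45/16 - 5*x/4 + C1*exp(4*x) + C2*exp(x).
Apply the initial conditions: w(0) = -45/16 + C1 + C2 = -1 and w'(0) = -5/4 + C2 + 4*C1 = 1. Solving gives C1 = 7/48, C2 = 5/3.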